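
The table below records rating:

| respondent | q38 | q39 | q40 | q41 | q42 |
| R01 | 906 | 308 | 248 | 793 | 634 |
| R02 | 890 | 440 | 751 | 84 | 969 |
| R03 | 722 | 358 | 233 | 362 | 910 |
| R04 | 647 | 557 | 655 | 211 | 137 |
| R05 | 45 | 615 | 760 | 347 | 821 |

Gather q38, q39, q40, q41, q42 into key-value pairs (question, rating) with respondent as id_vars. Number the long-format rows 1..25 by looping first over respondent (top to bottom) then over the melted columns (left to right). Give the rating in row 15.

910

25 rows total (5 × 5). Row 15: index ⌊(15-1)/5⌋ = 2 into respondent → R03; (15-1) mod 5 = 4 into the melted columns → q42.
So row 15 is (R03, q42, 910); rating = 910.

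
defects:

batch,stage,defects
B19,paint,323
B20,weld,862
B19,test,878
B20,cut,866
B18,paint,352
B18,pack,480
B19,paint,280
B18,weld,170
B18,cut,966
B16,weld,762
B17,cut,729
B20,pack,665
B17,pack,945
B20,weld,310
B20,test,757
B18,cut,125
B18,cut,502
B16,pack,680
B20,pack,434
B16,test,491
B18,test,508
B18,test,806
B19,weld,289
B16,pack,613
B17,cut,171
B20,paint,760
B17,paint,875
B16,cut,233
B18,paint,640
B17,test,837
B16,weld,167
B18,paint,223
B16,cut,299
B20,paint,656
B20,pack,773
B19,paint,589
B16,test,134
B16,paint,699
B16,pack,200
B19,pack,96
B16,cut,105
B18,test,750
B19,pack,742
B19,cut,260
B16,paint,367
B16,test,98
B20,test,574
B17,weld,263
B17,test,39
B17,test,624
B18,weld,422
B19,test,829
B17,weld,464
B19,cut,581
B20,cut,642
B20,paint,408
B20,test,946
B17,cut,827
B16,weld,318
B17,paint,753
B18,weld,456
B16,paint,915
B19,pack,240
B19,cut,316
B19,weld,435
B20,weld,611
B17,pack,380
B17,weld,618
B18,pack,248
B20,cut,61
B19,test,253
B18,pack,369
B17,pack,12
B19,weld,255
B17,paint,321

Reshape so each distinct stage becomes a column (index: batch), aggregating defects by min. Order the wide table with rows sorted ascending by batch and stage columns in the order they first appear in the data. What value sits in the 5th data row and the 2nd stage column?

310

With rows sorted ascending by batch, row 5 is batch=B20. stage columns in first-appearance order: paint, weld, test, cut, pack; column 2 is weld.
Long rows with batch=B20, stage=weld: min(862, 310, 611) = 310.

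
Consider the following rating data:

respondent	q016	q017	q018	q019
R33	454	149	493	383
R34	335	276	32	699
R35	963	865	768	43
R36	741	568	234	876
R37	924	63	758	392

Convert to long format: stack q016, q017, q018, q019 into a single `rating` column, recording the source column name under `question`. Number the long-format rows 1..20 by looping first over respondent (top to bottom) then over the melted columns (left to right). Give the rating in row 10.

20 rows total (5 × 4). Row 10: index ⌊(10-1)/4⌋ = 2 into respondent → R35; (10-1) mod 4 = 1 into the melted columns → q017.
So row 10 is (R35, q017, 865); rating = 865.

865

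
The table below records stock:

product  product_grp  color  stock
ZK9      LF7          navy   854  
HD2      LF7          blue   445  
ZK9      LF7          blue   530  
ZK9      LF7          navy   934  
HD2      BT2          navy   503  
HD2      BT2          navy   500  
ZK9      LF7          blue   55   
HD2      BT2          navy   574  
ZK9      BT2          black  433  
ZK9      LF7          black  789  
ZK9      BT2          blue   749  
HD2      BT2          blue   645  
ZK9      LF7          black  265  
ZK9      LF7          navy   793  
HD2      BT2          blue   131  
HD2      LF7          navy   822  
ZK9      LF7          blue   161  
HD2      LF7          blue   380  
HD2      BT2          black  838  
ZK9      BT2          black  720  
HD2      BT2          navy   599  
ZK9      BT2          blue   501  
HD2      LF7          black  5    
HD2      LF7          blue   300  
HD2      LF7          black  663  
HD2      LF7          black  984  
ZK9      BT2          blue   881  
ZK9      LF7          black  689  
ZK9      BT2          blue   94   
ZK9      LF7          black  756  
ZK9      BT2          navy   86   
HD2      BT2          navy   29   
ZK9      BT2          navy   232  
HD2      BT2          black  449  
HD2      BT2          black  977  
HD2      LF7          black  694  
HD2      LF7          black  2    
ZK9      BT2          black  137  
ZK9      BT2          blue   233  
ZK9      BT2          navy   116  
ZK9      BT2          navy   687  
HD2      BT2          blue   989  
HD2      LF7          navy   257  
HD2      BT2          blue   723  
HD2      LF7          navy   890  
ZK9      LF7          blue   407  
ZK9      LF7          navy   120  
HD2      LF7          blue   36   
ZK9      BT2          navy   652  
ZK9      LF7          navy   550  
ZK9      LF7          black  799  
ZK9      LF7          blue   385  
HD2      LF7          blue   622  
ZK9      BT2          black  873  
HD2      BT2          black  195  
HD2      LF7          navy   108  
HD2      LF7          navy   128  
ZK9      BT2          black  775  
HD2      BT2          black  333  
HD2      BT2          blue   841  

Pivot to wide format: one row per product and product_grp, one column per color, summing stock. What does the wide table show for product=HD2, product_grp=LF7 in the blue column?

1783

Rows with product=HD2, product_grp=LF7 and color=blue: stock values are 445, 380, 300, 36, 622.
445 + 380 + 300 + 36 + 622 = 1783.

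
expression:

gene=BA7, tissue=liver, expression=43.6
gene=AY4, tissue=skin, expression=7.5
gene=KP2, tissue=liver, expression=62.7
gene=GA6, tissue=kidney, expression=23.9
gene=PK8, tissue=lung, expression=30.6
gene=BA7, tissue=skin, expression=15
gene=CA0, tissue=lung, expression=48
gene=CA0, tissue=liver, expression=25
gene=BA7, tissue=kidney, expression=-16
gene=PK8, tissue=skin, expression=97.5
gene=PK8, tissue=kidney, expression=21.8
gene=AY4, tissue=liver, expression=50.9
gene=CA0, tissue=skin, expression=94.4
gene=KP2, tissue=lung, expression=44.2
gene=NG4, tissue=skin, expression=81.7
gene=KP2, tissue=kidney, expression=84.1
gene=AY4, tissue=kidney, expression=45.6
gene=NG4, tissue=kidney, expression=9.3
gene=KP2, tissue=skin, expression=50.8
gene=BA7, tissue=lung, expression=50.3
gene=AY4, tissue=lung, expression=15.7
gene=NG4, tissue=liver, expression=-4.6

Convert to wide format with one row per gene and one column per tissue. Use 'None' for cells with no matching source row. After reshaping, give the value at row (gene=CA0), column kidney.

None

No long-format row has gene=CA0 and tissue=kidney, so the cell is None.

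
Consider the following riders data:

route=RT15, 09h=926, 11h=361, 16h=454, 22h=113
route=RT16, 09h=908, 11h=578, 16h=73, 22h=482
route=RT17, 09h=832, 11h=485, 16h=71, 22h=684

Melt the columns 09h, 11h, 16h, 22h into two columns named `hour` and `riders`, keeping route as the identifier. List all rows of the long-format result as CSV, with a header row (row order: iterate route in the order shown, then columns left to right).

route,hour,riders
RT15,09h,926
RT15,11h,361
RT15,16h,454
RT15,22h,113
RT16,09h,908
RT16,11h,578
RT16,16h,73
RT16,22h,482
RT17,09h,832
RT17,11h,485
RT17,16h,71
RT17,22h,684

Each (route, column) pair becomes one row: 3 × 4 = 12 rows.
For example, (RT15, 09h) → riders=926.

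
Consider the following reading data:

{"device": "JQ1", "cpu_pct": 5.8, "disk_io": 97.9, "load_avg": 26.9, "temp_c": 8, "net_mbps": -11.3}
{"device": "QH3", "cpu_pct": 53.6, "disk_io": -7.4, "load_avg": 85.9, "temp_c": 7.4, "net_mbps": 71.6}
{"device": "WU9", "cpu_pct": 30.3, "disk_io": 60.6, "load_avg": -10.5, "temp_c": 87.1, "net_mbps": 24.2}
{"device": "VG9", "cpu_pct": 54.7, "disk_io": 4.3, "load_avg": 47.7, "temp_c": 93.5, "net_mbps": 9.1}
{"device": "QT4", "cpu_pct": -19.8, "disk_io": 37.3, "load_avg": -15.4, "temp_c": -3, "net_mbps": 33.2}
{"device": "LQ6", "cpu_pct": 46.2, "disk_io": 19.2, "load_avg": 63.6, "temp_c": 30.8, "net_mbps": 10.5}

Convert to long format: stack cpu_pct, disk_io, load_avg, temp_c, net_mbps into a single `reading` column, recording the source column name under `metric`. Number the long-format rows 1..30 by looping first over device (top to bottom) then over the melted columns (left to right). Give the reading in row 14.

87.1

30 rows total (6 × 5). Row 14: index ⌊(14-1)/5⌋ = 2 into device → WU9; (14-1) mod 5 = 3 into the melted columns → temp_c.
So row 14 is (WU9, temp_c, 87.1); reading = 87.1.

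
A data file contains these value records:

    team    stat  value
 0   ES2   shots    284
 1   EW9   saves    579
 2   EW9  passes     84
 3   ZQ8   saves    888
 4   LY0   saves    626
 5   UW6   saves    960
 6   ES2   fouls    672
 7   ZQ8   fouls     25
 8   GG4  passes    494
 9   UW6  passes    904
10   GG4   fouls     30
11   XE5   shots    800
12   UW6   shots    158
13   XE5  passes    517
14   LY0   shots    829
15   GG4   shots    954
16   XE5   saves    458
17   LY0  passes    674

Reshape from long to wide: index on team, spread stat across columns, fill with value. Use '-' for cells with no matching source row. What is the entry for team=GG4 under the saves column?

-

No long-format row has team=GG4 and stat=saves, so the cell is -.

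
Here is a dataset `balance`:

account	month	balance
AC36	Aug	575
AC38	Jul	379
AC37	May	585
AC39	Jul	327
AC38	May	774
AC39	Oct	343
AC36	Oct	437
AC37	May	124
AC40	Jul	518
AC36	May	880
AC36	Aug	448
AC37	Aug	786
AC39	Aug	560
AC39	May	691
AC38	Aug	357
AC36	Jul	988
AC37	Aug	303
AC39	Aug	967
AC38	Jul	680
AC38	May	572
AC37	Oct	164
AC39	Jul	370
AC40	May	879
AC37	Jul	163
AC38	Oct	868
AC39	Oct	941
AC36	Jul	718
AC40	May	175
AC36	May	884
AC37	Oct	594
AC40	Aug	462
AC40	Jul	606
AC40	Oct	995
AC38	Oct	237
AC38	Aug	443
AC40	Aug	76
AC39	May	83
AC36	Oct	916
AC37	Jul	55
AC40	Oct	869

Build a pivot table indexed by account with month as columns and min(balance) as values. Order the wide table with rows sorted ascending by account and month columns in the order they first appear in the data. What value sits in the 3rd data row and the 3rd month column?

With rows sorted ascending by account, row 3 is account=AC38. month columns in first-appearance order: Aug, Jul, May, Oct; column 3 is May.
Long rows with account=AC38, month=May: min(774, 572) = 572.

572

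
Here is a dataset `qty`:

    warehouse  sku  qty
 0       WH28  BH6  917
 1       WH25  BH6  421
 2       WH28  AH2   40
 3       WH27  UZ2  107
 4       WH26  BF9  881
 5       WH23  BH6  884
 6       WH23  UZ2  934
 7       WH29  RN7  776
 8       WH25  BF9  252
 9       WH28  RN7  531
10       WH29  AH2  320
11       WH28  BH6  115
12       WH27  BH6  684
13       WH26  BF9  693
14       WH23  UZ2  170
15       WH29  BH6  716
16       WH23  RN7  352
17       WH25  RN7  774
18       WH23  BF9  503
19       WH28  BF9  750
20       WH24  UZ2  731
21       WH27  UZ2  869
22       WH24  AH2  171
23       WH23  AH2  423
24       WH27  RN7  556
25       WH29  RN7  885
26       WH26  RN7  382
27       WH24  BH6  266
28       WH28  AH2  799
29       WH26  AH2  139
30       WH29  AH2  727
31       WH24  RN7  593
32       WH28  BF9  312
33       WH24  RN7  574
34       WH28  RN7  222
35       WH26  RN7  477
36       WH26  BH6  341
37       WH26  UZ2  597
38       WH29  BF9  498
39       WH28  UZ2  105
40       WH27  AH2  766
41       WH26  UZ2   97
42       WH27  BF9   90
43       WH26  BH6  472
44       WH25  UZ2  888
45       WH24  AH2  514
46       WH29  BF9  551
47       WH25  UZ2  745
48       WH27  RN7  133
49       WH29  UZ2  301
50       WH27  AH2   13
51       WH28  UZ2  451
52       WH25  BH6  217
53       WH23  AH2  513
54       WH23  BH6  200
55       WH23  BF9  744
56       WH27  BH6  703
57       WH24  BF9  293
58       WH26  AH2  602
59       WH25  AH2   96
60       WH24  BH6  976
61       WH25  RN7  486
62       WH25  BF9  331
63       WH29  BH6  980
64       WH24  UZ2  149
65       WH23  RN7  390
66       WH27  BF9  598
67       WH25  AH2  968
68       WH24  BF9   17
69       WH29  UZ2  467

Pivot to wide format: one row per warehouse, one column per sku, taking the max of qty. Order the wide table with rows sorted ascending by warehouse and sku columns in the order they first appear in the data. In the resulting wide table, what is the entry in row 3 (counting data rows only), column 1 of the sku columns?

421

With rows sorted ascending by warehouse, row 3 is warehouse=WH25. sku columns in first-appearance order: BH6, AH2, UZ2, BF9, RN7; column 1 is BH6.
Long rows with warehouse=WH25, sku=BH6: max(421, 217) = 421.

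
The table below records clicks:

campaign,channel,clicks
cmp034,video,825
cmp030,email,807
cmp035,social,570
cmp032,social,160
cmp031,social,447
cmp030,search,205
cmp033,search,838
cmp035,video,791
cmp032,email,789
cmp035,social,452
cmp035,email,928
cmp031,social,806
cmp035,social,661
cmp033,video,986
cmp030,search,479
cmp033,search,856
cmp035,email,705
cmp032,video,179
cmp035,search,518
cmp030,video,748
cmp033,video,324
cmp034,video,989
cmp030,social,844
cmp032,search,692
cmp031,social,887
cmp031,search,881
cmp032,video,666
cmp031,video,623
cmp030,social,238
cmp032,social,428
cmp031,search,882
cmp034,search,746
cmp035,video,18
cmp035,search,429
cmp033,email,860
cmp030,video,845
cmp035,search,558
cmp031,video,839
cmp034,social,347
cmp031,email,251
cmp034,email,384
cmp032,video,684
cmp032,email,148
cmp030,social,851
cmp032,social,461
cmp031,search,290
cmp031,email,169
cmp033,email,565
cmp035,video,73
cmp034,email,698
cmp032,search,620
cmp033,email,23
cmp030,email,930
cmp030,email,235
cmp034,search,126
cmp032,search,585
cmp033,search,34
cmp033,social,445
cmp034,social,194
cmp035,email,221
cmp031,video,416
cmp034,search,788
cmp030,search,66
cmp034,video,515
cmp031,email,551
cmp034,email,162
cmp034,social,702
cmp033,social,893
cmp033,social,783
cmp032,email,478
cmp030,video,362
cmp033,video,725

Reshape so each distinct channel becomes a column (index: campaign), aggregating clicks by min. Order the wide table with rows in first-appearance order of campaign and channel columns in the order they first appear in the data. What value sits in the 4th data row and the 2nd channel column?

With rows in first-appearance order of campaign, row 4 is campaign=cmp032. channel columns in first-appearance order: video, email, social, search; column 2 is email.
Long rows with campaign=cmp032, channel=email: min(789, 148, 478) = 148.

148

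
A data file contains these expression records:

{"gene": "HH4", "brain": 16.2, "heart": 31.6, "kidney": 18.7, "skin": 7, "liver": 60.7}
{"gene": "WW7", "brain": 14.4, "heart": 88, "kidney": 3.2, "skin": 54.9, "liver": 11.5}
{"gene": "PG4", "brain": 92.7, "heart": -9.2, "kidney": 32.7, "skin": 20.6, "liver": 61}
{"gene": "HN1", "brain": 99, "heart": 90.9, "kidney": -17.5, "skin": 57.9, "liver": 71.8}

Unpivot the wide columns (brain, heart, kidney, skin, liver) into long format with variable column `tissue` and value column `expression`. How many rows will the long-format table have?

4 gene values × 5 melted columns = 20 rows.

20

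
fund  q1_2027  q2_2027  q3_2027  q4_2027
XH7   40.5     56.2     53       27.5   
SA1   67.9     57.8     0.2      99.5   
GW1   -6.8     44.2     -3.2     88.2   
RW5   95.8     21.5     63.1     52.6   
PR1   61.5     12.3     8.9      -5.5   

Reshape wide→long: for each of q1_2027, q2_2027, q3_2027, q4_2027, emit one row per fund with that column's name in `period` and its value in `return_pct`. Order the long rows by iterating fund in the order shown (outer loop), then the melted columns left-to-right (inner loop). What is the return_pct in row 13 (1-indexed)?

95.8

20 rows total (5 × 4). Row 13: index ⌊(13-1)/4⌋ = 3 into fund → RW5; (13-1) mod 4 = 0 into the melted columns → q1_2027.
So row 13 is (RW5, q1_2027, 95.8); return_pct = 95.8.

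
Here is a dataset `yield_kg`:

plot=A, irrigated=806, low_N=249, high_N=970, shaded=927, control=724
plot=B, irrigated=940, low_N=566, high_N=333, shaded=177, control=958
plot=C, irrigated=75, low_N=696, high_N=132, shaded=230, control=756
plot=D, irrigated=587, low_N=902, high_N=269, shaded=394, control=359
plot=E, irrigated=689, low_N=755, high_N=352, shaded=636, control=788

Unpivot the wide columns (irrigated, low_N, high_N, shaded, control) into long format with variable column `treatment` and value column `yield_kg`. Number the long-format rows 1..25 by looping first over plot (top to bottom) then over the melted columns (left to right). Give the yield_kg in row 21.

25 rows total (5 × 5). Row 21: index ⌊(21-1)/5⌋ = 4 into plot → E; (21-1) mod 5 = 0 into the melted columns → irrigated.
So row 21 is (E, irrigated, 689); yield_kg = 689.

689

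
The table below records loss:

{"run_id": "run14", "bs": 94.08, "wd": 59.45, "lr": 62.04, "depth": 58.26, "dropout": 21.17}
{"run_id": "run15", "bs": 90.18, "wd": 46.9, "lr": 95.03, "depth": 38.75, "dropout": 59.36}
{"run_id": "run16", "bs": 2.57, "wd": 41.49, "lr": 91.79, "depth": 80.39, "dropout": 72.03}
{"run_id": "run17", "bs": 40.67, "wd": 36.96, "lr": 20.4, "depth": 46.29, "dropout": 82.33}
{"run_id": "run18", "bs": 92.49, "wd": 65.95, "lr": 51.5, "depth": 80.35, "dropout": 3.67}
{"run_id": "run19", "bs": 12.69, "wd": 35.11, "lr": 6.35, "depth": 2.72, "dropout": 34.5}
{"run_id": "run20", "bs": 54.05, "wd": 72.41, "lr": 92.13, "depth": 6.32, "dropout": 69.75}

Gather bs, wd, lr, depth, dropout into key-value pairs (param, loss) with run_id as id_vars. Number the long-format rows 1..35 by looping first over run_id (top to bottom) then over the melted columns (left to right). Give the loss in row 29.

35 rows total (7 × 5). Row 29: index ⌊(29-1)/5⌋ = 5 into run_id → run19; (29-1) mod 5 = 3 into the melted columns → depth.
So row 29 is (run19, depth, 2.72); loss = 2.72.

2.72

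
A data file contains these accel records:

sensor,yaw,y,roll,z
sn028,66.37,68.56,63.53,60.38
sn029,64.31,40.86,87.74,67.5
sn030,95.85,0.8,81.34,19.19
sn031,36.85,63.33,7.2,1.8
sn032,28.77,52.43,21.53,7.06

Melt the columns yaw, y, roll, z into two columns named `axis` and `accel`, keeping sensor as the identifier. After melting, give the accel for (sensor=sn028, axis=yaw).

66.37

Unpivoting turns each (sensor, wide-column) pair into one long row.
The wide cell at row sn028, column yaw holds 66.37, so the long row (sn028, yaw) has accel=66.37.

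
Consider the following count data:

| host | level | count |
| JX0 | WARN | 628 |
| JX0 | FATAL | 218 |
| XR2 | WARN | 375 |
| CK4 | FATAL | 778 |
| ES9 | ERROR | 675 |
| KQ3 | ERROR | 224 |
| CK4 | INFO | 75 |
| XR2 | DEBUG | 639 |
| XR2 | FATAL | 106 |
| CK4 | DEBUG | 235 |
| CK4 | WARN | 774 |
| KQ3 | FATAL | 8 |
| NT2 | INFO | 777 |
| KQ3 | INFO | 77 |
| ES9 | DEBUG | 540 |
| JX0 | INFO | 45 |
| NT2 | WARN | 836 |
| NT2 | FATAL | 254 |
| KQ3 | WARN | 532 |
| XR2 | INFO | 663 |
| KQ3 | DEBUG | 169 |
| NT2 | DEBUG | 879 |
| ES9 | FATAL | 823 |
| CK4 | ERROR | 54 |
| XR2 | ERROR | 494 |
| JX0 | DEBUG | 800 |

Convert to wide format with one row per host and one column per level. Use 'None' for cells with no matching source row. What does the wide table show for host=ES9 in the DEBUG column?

The long row with host=ES9, level=DEBUG has count=540.

540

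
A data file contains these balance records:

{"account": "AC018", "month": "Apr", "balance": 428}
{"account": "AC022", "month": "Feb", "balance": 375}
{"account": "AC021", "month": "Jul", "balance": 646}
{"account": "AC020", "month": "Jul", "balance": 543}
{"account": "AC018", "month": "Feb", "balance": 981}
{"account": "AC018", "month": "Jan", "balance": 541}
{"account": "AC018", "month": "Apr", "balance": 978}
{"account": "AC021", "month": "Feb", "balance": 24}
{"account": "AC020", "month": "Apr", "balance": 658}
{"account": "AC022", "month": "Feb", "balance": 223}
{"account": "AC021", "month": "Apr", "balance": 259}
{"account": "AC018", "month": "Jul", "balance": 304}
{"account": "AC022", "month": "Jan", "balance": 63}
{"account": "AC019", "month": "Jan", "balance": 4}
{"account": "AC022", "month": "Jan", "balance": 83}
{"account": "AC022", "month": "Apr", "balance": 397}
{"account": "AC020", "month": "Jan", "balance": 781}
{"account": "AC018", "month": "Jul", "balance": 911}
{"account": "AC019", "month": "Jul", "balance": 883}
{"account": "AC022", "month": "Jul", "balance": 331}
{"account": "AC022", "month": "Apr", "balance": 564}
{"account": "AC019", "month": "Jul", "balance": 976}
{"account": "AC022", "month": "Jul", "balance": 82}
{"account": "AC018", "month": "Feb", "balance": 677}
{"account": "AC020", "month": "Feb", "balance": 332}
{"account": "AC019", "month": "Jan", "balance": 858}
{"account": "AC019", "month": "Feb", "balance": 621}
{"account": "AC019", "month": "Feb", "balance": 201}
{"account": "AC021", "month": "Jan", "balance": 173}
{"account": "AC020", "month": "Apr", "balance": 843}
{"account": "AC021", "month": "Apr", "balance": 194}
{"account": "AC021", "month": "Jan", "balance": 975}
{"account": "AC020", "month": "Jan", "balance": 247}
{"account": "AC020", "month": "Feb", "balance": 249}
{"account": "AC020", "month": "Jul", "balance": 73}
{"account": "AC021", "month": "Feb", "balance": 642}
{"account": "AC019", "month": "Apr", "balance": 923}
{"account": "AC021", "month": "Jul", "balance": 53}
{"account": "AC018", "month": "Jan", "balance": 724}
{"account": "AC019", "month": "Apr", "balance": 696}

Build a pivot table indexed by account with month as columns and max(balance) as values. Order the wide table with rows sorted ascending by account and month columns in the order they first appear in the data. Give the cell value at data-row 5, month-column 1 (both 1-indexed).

564

With rows sorted ascending by account, row 5 is account=AC022. month columns in first-appearance order: Apr, Feb, Jul, Jan; column 1 is Apr.
Long rows with account=AC022, month=Apr: max(397, 564) = 564.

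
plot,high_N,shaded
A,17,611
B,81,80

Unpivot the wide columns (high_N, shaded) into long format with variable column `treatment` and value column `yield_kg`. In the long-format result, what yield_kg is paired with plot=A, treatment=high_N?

17

Unpivoting turns each (plot, wide-column) pair into one long row.
The wide cell at row A, column high_N holds 17, so the long row (A, high_N) has yield_kg=17.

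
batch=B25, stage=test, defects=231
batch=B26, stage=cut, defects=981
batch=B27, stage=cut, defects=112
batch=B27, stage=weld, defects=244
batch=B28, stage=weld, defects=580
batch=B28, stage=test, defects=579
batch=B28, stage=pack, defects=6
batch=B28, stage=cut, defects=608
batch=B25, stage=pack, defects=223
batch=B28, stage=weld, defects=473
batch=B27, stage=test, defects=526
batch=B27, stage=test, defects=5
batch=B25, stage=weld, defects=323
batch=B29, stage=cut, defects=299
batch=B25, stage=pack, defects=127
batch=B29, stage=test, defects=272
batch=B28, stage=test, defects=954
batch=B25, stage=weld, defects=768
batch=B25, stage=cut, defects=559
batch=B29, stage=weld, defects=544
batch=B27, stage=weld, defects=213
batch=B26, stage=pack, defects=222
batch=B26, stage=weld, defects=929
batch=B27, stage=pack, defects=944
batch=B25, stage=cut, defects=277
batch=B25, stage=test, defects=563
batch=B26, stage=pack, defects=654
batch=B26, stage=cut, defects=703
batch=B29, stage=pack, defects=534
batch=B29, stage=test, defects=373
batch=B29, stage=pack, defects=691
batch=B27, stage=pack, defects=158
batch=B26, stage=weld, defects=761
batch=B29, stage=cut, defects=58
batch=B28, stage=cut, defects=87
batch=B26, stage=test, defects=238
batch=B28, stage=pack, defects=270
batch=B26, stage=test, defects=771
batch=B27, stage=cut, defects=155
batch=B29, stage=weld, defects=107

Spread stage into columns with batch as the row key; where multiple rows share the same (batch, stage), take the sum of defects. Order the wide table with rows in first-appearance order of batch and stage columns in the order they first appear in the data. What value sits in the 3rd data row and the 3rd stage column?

With rows in first-appearance order of batch, row 3 is batch=B27. stage columns in first-appearance order: test, cut, weld, pack; column 3 is weld.
Long rows with batch=B27, stage=weld: 244 + 213 = 457.

457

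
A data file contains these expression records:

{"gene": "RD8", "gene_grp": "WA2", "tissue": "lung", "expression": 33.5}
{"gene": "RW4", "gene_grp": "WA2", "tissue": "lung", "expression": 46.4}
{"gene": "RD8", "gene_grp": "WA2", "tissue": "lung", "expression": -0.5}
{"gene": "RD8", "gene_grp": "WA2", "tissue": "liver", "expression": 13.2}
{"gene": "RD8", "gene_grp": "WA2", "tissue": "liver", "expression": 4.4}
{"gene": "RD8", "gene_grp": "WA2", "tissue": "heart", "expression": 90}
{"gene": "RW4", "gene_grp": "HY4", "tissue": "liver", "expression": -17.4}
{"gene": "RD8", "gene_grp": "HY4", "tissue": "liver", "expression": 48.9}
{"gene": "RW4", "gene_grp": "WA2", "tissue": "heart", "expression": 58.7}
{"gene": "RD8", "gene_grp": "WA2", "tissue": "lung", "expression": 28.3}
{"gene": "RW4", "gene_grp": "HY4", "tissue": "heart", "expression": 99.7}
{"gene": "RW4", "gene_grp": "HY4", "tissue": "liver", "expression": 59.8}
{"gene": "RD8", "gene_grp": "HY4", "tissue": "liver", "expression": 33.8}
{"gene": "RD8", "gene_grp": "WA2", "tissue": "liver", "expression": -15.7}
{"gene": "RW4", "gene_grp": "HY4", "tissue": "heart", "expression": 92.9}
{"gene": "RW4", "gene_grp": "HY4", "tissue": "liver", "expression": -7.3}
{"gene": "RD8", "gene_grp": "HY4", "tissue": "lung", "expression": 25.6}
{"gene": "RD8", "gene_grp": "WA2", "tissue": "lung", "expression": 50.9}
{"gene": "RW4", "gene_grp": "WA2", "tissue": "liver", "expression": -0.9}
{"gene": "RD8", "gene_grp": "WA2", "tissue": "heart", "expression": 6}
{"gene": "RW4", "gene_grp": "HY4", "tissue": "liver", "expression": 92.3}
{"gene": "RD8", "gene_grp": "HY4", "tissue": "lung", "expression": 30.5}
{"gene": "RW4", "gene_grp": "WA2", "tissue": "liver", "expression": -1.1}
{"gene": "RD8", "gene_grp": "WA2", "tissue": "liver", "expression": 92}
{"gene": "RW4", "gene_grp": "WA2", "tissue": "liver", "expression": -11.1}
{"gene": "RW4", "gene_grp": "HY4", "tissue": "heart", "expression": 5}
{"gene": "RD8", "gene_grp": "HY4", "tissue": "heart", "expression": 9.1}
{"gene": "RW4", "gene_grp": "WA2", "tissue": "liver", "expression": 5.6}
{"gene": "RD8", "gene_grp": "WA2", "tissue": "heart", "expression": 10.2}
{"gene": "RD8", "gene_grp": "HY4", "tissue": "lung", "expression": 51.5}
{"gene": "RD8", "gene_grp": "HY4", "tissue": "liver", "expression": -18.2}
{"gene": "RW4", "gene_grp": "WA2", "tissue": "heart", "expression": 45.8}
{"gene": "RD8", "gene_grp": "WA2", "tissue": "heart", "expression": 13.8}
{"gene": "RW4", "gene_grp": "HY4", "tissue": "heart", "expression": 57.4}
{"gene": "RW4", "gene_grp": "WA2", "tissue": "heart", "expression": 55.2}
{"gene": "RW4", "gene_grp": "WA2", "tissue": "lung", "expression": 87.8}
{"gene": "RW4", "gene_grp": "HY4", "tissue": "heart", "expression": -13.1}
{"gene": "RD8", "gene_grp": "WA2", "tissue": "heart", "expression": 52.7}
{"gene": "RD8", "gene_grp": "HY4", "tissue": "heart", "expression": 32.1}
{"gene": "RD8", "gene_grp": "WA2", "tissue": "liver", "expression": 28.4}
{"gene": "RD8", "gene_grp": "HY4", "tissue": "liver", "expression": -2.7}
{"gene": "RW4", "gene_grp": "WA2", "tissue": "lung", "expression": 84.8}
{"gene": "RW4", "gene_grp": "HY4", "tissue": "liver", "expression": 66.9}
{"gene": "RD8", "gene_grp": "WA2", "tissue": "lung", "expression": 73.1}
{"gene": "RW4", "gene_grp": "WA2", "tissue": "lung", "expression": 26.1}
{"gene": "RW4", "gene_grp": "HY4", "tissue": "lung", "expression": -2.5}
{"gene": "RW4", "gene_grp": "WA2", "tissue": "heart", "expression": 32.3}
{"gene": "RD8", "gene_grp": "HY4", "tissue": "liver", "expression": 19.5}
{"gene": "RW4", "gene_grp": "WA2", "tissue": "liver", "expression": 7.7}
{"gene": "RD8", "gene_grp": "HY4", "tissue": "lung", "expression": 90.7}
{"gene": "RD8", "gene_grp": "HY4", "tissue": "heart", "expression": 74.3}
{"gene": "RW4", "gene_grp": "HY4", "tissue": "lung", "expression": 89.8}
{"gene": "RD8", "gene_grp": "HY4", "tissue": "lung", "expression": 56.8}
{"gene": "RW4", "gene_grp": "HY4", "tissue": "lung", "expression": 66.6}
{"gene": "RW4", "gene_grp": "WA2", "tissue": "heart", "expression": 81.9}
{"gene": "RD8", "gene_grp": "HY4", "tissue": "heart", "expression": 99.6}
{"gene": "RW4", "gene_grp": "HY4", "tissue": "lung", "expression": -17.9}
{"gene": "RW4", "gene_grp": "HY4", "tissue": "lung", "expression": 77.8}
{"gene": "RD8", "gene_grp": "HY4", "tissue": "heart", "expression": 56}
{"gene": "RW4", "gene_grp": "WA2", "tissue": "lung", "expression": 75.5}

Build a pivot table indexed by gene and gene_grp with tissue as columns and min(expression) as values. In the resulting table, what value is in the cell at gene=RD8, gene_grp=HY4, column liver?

-18.2

Rows with gene=RD8, gene_grp=HY4 and tissue=liver: expression values are 48.9, 33.8, -18.2, -2.7, 19.5.
min(48.9, 33.8, -18.2, -2.7, 19.5) = -18.2.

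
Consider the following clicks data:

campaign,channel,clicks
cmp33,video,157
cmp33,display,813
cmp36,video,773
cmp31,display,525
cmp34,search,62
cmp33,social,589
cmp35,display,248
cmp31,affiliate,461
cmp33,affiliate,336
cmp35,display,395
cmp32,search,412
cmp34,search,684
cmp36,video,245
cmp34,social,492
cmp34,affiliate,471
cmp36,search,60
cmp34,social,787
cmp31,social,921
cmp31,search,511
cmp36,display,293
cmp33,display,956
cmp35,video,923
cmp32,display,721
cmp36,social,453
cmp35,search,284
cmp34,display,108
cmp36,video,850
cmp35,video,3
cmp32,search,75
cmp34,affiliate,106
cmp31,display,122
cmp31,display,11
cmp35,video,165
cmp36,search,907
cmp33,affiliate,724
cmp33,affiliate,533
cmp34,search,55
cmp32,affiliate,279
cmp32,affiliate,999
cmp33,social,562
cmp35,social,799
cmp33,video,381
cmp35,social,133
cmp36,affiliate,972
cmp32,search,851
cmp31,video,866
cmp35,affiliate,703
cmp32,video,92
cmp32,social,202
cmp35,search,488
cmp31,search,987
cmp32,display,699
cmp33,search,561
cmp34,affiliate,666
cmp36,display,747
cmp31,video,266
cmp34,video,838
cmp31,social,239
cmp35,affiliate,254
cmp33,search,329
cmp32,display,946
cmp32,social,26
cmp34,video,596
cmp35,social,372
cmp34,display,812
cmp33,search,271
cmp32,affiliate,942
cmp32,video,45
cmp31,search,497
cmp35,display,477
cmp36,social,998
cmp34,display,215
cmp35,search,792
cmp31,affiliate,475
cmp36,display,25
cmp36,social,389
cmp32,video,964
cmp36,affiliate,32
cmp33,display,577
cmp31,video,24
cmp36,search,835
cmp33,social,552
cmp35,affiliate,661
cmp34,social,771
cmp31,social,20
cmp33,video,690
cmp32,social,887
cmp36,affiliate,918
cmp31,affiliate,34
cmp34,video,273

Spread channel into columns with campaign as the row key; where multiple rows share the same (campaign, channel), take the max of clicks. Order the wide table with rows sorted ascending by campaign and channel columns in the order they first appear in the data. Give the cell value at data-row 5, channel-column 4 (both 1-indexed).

799

With rows sorted ascending by campaign, row 5 is campaign=cmp35. channel columns in first-appearance order: video, display, search, social, affiliate; column 4 is social.
Long rows with campaign=cmp35, channel=social: max(799, 133, 372) = 799.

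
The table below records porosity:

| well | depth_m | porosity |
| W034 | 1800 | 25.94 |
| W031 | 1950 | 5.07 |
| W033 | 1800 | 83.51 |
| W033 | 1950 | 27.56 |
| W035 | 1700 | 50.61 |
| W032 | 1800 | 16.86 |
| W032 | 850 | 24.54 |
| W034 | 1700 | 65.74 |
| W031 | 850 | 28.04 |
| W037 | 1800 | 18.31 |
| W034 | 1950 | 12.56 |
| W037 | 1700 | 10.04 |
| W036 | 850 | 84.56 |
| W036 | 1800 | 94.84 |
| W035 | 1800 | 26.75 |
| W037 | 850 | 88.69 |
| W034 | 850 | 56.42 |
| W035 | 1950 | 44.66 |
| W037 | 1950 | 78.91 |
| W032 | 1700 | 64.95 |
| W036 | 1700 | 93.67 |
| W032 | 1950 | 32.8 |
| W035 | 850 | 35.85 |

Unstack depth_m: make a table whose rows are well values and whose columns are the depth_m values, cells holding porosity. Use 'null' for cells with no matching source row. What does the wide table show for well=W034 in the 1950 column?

The long row with well=W034, depth_m=1950 has porosity=12.56.

12.56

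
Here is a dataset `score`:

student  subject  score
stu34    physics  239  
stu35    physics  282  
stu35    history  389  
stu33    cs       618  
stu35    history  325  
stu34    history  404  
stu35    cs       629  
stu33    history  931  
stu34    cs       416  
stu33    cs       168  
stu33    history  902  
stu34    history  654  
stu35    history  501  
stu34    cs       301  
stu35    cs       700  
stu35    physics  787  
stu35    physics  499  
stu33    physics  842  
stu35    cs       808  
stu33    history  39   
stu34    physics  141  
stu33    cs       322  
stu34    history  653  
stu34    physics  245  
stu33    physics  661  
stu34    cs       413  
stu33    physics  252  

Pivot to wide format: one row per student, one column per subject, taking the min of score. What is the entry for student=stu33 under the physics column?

Rows with student=stu33 and subject=physics: score values are 842, 661, 252.
min(842, 661, 252) = 252.

252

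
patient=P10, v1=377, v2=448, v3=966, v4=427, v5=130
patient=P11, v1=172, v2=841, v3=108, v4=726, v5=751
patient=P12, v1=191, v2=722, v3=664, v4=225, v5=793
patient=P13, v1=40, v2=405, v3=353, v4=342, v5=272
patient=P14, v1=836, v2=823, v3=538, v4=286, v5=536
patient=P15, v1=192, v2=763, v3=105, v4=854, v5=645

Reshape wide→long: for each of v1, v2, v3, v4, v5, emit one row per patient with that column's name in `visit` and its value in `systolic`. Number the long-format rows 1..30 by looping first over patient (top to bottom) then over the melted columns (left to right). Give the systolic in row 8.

30 rows total (6 × 5). Row 8: index ⌊(8-1)/5⌋ = 1 into patient → P11; (8-1) mod 5 = 2 into the melted columns → v3.
So row 8 is (P11, v3, 108); systolic = 108.

108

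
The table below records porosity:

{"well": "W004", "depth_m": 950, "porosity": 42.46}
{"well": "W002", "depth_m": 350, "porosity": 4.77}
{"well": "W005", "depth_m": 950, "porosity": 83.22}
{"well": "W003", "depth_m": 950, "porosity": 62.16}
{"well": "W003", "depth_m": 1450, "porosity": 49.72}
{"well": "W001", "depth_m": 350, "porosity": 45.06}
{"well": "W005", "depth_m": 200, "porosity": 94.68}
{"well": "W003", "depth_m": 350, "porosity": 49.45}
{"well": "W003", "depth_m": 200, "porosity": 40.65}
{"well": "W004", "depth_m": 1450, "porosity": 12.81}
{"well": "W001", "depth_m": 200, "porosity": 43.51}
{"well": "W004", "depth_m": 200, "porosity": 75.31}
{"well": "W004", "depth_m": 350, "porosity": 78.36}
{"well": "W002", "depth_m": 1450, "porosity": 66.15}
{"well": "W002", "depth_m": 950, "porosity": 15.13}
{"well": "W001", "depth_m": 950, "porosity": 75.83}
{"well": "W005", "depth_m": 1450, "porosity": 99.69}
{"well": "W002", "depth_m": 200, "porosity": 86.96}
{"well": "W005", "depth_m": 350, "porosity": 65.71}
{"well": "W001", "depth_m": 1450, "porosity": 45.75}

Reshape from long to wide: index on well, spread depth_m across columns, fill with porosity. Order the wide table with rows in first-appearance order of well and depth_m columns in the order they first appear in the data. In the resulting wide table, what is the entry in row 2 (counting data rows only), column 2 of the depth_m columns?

With rows in first-appearance order of well, row 2 is well=W002. depth_m columns in first-appearance order: 950, 350, 1450, 200; column 2 is 350.
Long rows with well=W002, depth_m=350: porosity = 4.77.

4.77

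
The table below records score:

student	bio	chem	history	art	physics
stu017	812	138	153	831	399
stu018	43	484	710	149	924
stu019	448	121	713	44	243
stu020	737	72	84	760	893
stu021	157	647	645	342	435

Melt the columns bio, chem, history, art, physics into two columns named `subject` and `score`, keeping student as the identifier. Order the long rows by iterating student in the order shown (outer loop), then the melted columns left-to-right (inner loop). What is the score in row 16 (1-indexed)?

25 rows total (5 × 5). Row 16: index ⌊(16-1)/5⌋ = 3 into student → stu020; (16-1) mod 5 = 0 into the melted columns → bio.
So row 16 is (stu020, bio, 737); score = 737.

737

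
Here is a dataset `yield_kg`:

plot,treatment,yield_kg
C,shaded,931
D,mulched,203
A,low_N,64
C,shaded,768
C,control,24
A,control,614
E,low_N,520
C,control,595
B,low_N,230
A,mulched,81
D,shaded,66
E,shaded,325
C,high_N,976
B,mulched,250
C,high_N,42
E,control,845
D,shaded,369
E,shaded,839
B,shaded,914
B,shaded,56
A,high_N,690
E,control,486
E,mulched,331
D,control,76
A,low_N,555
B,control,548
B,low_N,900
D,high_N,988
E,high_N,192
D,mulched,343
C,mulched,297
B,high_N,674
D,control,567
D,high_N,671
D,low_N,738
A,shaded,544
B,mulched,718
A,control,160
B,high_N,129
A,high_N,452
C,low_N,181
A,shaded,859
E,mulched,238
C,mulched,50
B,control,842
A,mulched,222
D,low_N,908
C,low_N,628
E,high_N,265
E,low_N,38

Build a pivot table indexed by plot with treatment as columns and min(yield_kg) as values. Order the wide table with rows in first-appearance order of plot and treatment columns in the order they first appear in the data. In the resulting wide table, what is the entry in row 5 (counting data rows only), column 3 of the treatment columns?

230

With rows in first-appearance order of plot, row 5 is plot=B. treatment columns in first-appearance order: shaded, mulched, low_N, control, high_N; column 3 is low_N.
Long rows with plot=B, treatment=low_N: min(230, 900) = 230.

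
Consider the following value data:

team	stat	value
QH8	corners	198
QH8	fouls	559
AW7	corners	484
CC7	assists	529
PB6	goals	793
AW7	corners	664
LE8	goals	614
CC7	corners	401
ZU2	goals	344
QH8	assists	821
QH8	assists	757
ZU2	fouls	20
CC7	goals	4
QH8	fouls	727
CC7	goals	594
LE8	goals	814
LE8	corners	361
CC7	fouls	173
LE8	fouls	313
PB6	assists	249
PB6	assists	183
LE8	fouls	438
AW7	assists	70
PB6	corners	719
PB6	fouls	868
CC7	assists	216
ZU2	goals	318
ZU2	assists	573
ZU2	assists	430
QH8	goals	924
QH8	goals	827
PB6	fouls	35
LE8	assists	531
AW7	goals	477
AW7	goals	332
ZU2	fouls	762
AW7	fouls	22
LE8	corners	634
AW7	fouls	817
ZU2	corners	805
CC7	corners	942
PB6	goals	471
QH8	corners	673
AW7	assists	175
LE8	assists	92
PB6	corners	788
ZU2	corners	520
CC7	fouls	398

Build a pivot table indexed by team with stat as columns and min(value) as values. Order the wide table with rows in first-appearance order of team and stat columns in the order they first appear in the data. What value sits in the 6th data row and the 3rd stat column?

430

With rows in first-appearance order of team, row 6 is team=ZU2. stat columns in first-appearance order: corners, fouls, assists, goals; column 3 is assists.
Long rows with team=ZU2, stat=assists: min(573, 430) = 430.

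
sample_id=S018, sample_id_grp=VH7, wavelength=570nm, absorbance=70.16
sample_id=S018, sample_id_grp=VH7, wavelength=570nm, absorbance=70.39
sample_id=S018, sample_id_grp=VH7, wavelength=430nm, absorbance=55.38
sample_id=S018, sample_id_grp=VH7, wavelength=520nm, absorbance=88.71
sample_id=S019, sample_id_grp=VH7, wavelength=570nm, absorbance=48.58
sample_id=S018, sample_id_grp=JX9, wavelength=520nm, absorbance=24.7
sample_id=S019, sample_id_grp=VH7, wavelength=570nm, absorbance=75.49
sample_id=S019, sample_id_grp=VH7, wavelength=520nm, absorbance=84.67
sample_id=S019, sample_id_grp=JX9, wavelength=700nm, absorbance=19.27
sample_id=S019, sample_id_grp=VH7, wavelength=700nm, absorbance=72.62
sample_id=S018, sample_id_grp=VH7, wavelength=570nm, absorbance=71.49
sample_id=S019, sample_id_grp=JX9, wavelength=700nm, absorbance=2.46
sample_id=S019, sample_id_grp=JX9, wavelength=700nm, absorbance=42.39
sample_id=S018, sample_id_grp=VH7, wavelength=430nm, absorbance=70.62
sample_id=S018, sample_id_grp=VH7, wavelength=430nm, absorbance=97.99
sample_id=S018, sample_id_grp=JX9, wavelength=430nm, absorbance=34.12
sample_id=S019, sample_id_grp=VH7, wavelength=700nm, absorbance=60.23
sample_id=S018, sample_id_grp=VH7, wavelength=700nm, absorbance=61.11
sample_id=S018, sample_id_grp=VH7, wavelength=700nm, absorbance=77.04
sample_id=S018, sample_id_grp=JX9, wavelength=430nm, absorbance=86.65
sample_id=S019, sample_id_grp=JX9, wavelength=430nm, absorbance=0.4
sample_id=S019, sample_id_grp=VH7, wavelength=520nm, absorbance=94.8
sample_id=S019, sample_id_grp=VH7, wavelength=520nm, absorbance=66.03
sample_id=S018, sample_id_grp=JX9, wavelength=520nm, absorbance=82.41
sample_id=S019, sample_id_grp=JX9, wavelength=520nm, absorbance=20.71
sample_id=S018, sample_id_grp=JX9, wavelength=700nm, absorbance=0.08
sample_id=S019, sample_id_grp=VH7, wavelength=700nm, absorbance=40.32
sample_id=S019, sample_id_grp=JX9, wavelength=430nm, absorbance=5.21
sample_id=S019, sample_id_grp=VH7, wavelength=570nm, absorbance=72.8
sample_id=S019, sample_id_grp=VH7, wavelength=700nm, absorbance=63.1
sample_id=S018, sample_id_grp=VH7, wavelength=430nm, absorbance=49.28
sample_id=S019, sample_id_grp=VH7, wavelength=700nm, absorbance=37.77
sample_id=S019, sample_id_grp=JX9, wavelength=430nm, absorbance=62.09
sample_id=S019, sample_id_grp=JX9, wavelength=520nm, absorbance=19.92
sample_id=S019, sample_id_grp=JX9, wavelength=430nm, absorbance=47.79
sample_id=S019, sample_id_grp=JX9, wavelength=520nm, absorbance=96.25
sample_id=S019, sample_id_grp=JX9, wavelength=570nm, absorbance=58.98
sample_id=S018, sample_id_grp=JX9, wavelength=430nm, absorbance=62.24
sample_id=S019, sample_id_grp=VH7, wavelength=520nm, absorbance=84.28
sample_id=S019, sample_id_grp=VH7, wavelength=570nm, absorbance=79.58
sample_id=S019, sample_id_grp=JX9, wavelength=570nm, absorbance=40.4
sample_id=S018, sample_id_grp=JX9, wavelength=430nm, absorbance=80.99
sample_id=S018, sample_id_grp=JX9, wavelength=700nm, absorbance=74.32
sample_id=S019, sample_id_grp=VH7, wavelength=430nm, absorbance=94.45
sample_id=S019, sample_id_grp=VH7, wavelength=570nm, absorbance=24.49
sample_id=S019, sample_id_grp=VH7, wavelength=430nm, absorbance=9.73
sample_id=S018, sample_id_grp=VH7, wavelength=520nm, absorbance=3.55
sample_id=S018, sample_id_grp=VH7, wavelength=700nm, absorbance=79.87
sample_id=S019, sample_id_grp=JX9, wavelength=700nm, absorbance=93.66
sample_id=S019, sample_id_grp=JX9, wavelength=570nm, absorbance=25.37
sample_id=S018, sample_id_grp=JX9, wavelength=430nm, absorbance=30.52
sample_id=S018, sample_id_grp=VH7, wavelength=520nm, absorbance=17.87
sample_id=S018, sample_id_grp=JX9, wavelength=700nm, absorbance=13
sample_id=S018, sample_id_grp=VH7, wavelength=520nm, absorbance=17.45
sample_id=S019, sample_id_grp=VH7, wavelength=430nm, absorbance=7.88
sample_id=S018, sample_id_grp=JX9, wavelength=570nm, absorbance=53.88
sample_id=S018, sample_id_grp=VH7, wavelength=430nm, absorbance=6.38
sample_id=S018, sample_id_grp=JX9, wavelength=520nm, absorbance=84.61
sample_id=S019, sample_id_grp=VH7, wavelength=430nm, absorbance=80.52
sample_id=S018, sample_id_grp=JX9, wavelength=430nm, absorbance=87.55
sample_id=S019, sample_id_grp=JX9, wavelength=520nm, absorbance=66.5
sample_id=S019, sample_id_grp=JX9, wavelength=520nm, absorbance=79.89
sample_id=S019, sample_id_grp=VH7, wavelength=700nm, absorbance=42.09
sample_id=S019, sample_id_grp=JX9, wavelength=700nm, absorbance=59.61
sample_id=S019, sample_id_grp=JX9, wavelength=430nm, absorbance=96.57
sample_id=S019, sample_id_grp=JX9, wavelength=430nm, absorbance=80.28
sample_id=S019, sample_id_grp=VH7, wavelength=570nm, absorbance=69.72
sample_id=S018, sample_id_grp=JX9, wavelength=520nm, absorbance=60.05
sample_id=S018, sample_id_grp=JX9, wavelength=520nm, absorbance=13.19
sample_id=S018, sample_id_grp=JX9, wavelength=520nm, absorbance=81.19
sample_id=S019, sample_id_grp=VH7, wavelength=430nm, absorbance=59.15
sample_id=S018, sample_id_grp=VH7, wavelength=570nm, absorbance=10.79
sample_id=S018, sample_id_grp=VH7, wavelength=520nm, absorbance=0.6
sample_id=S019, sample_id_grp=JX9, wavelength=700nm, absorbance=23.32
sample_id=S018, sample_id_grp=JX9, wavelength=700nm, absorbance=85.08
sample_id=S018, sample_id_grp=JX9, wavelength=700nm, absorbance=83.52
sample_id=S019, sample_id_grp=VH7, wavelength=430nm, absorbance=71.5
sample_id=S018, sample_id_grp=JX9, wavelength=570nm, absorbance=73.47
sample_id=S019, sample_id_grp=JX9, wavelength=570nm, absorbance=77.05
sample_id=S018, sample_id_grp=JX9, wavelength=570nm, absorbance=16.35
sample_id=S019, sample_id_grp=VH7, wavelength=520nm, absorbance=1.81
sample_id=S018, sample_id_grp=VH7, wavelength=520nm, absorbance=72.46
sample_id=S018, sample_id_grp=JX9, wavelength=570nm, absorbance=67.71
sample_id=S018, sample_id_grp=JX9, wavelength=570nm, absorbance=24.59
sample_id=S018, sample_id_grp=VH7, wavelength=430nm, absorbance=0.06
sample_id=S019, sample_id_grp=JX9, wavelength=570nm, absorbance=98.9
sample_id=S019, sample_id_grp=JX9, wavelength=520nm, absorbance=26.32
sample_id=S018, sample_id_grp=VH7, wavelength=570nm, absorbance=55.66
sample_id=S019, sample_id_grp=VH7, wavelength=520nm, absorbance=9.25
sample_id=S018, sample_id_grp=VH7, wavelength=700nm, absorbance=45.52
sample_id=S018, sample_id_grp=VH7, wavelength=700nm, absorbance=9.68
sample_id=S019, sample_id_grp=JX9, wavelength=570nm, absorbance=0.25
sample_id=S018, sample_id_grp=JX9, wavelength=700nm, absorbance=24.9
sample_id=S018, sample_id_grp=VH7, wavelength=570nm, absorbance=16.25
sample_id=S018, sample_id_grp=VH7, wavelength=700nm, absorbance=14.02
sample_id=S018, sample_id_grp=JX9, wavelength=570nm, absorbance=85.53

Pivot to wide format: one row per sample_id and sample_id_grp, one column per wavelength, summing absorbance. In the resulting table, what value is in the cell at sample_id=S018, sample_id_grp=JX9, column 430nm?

Rows with sample_id=S018, sample_id_grp=JX9 and wavelength=430nm: absorbance values are 34.12, 86.65, 62.24, 80.99, 30.52, 87.55.
34.12 + 86.65 + 62.24 + 80.99 + 30.52 + 87.55 = 382.07.

382.07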